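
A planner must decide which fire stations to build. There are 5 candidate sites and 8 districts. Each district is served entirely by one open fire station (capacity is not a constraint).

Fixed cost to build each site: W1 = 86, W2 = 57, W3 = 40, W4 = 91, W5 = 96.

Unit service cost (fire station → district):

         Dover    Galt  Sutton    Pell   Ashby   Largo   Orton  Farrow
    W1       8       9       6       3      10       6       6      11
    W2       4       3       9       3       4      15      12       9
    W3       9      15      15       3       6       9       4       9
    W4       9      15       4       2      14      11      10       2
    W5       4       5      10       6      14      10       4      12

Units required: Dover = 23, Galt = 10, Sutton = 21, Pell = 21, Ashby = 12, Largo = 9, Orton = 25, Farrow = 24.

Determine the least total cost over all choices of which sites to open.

Minimum total cost: 713

For any fixed open set, each district goes to its cheapest open site; total = fixed + service.
{W2, W3, W4}: Dover→W2 4·23=92, Galt→W2 3·10=30, Sutton→W4 4·21=84, Pell→W4 2·21=42, Ashby→W2 4·12=48, Largo→W3 9·9=81, Orton→W3 4·25=100, Farrow→W4 2·24=48. Service 525; fixed 188; total 713.
{W1, W2, W3, W4}: Dover→W2 4·23=92, Galt→W2 3·10=30, Sutton→W4 4·21=84, Pell→W4 2·21=42, Ashby→W2 4·12=48, Largo→W1 6·9=54, Orton→W3 4·25=100, Farrow→W4 2·24=48. Service 498; fixed 274; total 772.
{W2, W4, W5}: Dover→W2 4·23=92, Galt→W2 3·10=30, Sutton→W4 4·21=84, Pell→W4 2·21=42, Ashby→W2 4·12=48, Largo→W5 10·9=90, Orton→W5 4·25=100, Farrow→W4 2·24=48. Service 534; fixed 244; total 778.
{W1, W2, W3, W4, W5}: Dover→W2 4·23=92, Galt→W2 3·10=30, Sutton→W4 4·21=84, Pell→W4 2·21=42, Ashby→W2 4·12=48, Largo→W1 6·9=54, Orton→W3 4·25=100, Farrow→W4 2·24=48. Service 498; fixed 370; total 868.
No other subset beats 713.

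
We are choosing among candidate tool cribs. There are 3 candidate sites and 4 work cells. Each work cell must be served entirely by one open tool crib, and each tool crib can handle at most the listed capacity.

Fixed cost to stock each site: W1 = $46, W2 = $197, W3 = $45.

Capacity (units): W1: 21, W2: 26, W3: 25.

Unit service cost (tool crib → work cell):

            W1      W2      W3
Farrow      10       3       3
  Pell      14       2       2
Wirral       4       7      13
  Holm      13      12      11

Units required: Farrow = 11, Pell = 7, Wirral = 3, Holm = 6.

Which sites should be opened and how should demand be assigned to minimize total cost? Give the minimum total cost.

Minimum total cost: 216

Open {W1, W3}: Farrow→W3 3·11=33, Pell→W3 2·7=14, Wirral→W1 4·3=12, Holm→W3 11·6=66.
Loads: W1 carries 3/21, W3 carries 24/25. Service 125; fixed 91; total 216.
Next best feasible plan costs 228.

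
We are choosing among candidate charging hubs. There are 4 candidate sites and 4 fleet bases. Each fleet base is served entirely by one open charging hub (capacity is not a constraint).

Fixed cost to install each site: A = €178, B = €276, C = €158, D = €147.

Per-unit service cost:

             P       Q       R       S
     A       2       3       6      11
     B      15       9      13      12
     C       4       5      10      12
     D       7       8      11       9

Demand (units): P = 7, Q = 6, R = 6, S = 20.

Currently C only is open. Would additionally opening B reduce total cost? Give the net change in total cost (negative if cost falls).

Current service cost with {C}: 358.
Adding B: each fleet base re-picks its cheapest; new service cost 358, saving 0.
Extra fixed cost: 276. Net change = 276 − 0 = 276.
(Totals: 516 → 792.)

No — net change +276 (cost rises by 276).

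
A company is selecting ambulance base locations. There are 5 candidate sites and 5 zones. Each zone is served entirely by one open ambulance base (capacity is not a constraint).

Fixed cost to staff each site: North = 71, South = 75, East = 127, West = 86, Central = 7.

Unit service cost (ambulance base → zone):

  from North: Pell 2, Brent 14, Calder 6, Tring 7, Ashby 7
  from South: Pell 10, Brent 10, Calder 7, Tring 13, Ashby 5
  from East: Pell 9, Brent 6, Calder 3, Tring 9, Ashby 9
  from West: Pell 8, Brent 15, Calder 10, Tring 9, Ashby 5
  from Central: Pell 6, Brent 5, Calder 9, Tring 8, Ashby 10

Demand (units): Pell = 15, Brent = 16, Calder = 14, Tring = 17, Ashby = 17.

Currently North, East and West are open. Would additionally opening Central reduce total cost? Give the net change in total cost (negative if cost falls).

Current service cost with {North, East, West}: 372.
Adding Central: each zone re-picks its cheapest; new service cost 356, saving 16.
Extra fixed cost: 7. Net change = 7 − 16 = -9.
(Totals: 656 → 647.)

Yes — net change −9 (cost falls by 9).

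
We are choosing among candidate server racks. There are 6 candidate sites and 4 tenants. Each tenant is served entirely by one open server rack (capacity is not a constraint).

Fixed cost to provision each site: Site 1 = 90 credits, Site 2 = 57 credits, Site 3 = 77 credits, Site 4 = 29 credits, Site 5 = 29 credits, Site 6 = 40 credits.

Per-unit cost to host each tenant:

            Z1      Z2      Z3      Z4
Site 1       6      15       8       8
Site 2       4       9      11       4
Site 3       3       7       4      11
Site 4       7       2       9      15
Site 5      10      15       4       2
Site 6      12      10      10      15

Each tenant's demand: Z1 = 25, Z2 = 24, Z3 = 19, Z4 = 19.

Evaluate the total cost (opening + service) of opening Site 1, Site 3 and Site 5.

Total cost: 553

Each tenant is assigned to its cheapest site among the open ones.
{Site 1, Site 3, Site 5}: Z1→Site 3 3·25=75, Z2→Site 3 7·24=168, Z3→Site 3 4·19=76, Z4→Site 5 2·19=38. Service 357; fixed 196; total 553.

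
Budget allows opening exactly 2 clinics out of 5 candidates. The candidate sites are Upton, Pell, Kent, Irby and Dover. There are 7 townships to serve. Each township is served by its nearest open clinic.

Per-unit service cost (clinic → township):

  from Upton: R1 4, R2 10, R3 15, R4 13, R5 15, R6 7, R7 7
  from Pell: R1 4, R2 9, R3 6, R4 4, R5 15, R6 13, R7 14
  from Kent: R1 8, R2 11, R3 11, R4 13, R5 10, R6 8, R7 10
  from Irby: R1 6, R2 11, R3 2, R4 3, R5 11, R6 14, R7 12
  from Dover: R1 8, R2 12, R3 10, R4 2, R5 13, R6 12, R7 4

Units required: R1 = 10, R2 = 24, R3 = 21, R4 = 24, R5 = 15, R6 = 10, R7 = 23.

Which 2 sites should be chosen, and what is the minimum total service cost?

With exactly 2 open, each township uses its cheapest among the chosen.
{Upton, Irby}: R1→Upton 4·10=40, R2→Upton 10·24=240, R3→Irby 2·21=42, R4→Irby 3·24=72, R5→Irby 11·15=165, R6→Upton 7·10=70, R7→Upton 7·23=161. Service cost 790.
{Irby, Dover}: service cost 791
{Pell, Dover}: service cost 837
Among all 10 size-2 choices, {Upton, Irby} is lowest.

Choose Upton and Irby; total service cost 790.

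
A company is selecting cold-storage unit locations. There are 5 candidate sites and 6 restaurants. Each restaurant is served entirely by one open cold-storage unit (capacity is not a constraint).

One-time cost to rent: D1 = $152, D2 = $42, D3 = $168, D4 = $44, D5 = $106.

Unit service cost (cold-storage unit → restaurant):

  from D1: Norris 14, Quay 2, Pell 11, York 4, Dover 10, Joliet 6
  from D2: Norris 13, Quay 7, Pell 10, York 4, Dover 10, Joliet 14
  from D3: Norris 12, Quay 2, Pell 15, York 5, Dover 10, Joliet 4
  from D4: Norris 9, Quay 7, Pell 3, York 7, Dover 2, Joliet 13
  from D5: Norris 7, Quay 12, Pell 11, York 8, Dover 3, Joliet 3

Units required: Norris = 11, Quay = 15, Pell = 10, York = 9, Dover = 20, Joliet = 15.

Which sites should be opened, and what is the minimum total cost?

For any fixed open set, each restaurant goes to its cheapest open site; total = fixed + service.
{D4, D5}: Norris→D5 7·11=77, Quay→D4 7·15=105, Pell→D4 3·10=30, York→D4 7·9=63, Dover→D4 2·20=40, Joliet→D5 3·15=45. Service 360; fixed 150; total 510.
{D3, D4}: service 304 + fixed 212 = 516
{D1, D4}: Norris→D4 9·11=99, Quay→D1 2·15=30, Pell→D4 3·10=30, York→D1 4·9=36, Dover→D4 2·20=40, Joliet→D1 6·15=90. Service 325; fixed 196; total 521.
{D1, D2, D3, D4, D5}: service 258 + fixed 512 = 770
No other subset beats 510.

Open D4 and D5; minimum total cost 510.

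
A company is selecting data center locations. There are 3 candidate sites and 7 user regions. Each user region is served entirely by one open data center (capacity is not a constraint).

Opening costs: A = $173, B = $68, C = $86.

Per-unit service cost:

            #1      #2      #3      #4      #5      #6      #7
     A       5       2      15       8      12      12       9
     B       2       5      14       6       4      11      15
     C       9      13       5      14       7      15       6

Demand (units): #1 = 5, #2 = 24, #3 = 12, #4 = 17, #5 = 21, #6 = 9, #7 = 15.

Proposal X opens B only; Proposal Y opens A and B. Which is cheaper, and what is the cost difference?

Proposal X: {B}: #1→B 2·5=10, #2→B 5·24=120, #3→B 14·12=168, #4→B 6·17=102, #5→B 4·21=84, #6→B 11·9=99, #7→B 15·15=225. Service 808; fixed 68; total 876.
Proposal Y: {A, B}: #1→B 2·5=10, #2→A 2·24=48, #3→B 14·12=168, #4→B 6·17=102, #5→B 4·21=84, #6→B 11·9=99, #7→A 9·15=135. Service 646; fixed 241; total 887.
Difference: |876 − 887| = 11.

Proposal X is cheaper by 11.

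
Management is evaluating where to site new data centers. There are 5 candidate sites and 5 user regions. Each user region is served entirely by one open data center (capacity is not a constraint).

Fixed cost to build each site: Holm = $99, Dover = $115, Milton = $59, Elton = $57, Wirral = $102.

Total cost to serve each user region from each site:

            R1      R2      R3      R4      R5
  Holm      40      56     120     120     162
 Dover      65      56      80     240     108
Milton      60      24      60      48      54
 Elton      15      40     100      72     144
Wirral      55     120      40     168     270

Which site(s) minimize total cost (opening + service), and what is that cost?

Open Milton only; minimum total cost 305.

For any fixed open set, each user region goes to its cheapest open site; total = fixed + service.
{Milton}: R1→Milton 60, R2→Milton 24, R3→Milton 60, R4→Milton 48, R5→Milton 54. Service 246; fixed 59; total 305.
{Milton, Elton}: service 201 + fixed 116 = 317
{Milton, Wirral}: service 221 + fixed 161 = 382
{Holm, Dover, Milton, Elton, Wirral}: service 181 + fixed 432 = 613
No other subset beats 305.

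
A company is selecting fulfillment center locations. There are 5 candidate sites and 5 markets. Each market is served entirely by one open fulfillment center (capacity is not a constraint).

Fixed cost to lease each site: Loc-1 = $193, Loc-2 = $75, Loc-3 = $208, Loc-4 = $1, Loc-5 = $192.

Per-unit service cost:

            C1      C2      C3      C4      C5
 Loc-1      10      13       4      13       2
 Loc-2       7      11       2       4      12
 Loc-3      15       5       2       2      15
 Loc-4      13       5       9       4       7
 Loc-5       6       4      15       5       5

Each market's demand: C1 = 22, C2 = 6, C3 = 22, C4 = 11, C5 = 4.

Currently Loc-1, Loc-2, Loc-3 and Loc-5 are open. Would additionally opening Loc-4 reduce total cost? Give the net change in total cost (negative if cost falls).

Current service cost with {Loc-1, Loc-2, Loc-3, Loc-5}: 230.
Adding Loc-4: each market re-picks its cheapest; new service cost 230, saving 0.
Extra fixed cost: 1. Net change = 1 − 0 = 1.
(Totals: 898 → 899.)

No — net change +1 (cost rises by 1).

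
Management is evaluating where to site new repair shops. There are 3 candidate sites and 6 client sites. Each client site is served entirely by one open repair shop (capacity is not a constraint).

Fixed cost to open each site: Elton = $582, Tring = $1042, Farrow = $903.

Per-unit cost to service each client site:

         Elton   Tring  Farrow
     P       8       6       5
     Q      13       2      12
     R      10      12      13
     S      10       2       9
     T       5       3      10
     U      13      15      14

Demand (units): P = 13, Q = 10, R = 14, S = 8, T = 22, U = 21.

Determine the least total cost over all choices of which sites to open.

For any fixed open set, each client site goes to its cheapest open site; total = fixed + service.
{Elton}: P→Elton 8·13=104, Q→Elton 13·10=130, R→Elton 10·14=140, S→Elton 10·8=80, T→Elton 5·22=110, U→Elton 13·21=273. Service 837; fixed 582; total 1419.
{Tring}: service 663 + fixed 1042 = 1705
{Farrow}: service 953 + fixed 903 = 1856
{Elton, Tring, Farrow}: P→Farrow 5·13=65, Q→Tring 2·10=20, R→Elton 10·14=140, S→Tring 2·8=16, T→Tring 3·22=66, U→Elton 13·21=273. Service 580; fixed 2527; total 3107.
No other subset beats 1419.

Minimum total cost: 1419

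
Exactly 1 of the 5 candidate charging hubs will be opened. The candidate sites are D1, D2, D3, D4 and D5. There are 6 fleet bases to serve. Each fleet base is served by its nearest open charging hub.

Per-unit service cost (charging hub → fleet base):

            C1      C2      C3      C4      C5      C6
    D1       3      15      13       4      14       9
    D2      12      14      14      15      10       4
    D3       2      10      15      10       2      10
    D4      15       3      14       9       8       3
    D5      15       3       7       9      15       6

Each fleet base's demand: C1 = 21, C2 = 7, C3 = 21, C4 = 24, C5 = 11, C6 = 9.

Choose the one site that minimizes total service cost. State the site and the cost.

With exactly 1 open, each fleet base uses its cheapest among the chosen.
{D1}: C1→D1 3·21=63, C2→D1 15·7=105, C3→D1 13·21=273, C4→D1 4·24=96, C5→D1 14·11=154, C6→D1 9·9=81. Service cost 772.
{D3}: service cost 779
{D5}: service cost 918
Among all 5 size-1 choices, {D1} is lowest.

Choose D1 only; total service cost 772.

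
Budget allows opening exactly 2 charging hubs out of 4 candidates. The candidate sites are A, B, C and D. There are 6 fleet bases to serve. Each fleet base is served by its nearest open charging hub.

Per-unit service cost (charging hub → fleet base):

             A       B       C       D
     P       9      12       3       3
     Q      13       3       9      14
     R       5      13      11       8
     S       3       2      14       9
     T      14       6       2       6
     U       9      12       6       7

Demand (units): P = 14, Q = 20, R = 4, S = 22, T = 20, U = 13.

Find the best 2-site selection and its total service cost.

With exactly 2 open, each fleet base uses its cheapest among the chosen.
{B, C}: P→C 3·14=42, Q→B 3·20=60, R→C 11·4=44, S→B 2·22=44, T→C 2·20=40, U→C 6·13=78. Service cost 308.
{B, D}: service cost 389
{A, C}: service cost 426
Among all 6 size-2 choices, {B, C} is lowest.

Choose B and C; total service cost 308.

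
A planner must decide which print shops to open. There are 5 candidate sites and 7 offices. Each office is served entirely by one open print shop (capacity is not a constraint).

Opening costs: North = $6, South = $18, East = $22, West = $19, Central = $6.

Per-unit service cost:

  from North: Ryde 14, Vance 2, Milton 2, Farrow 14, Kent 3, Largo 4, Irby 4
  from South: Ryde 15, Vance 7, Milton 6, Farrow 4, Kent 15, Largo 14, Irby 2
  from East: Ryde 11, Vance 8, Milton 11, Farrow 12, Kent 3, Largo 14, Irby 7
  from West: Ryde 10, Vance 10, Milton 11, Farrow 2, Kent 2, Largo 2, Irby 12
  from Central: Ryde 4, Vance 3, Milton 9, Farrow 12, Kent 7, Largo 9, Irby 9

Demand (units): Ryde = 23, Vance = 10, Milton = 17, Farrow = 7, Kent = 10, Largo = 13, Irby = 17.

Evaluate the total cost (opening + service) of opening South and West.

Each office is assigned to its cheapest site among the open ones.
{South, West}: Ryde→West 10·23=230, Vance→South 7·10=70, Milton→South 6·17=102, Farrow→West 2·7=14, Kent→West 2·10=20, Largo→West 2·13=26, Irby→South 2·17=34. Service 496; fixed 37; total 533.

Total cost: 533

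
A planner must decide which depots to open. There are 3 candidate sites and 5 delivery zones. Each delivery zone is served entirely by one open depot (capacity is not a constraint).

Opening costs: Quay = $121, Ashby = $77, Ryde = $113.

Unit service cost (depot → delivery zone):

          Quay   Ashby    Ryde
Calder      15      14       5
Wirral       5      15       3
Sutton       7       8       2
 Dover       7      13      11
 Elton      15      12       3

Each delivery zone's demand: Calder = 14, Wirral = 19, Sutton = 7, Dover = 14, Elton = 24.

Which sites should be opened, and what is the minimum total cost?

For any fixed open set, each delivery zone goes to its cheapest open site; total = fixed + service.
{Ryde}: Calder→Ryde 5·14=70, Wirral→Ryde 3·19=57, Sutton→Ryde 2·7=14, Dover→Ryde 11·14=154, Elton→Ryde 3·24=72. Service 367; fixed 113; total 480.
{Quay, Ryde}: service 311 + fixed 234 = 545
{Ashby, Ryde}: Calder→Ryde 5·14=70, Wirral→Ryde 3·19=57, Sutton→Ryde 2·7=14, Dover→Ryde 11·14=154, Elton→Ryde 3·24=72. Service 367; fixed 190; total 557.
{Quay, Ashby, Ryde}: service 311 + fixed 311 = 622
No other subset beats 480.

Open Ryde only; minimum total cost 480.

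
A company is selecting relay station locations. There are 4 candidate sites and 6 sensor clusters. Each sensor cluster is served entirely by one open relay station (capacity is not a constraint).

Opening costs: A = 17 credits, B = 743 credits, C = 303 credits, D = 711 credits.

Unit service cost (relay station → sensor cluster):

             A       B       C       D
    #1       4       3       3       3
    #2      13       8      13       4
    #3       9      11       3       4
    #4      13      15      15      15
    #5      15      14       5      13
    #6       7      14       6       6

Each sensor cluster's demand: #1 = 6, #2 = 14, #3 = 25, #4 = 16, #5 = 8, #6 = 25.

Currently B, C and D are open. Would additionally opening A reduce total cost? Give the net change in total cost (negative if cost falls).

Current service cost with {B, C, D}: 579.
Adding A: each sensor cluster re-picks its cheapest; new service cost 547, saving 32.
Extra fixed cost: 17. Net change = 17 − 32 = -15.
(Totals: 2336 → 2321.)

Yes — net change −15 (cost falls by 15).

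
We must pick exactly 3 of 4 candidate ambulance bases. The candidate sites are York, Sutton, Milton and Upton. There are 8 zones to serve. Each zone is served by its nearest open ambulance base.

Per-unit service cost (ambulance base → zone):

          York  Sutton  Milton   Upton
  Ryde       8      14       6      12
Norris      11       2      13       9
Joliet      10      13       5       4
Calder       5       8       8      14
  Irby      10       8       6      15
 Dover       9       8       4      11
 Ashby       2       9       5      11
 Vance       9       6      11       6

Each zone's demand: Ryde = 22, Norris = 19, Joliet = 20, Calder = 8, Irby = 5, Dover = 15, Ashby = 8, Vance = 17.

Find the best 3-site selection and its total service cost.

With exactly 3 open, each zone uses its cheapest among the chosen.
{York, Sutton, Milton}: Ryde→Milton 6·22=132, Norris→Sutton 2·19=38, Joliet→Milton 5·20=100, Calder→York 5·8=40, Irby→Milton 6·5=30, Dover→Milton 4·15=60, Ashby→York 2·8=16, Vance→Sutton 6·17=102. Service cost 518.
{Sutton, Milton, Upton}: service cost 546
{York, Sutton, Upton}: service cost 612
Among all 4 size-3 choices, {York, Sutton, Milton} is lowest.

Choose York, Sutton and Milton; total service cost 518.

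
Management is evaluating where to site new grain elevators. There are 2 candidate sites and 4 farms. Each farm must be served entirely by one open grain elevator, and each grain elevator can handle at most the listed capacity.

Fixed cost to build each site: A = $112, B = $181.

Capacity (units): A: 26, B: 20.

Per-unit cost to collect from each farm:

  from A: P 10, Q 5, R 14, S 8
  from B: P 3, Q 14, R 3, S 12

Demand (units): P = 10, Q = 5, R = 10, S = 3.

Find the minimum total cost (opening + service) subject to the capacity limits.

Minimum total cost: 402

Open {A, B}: P→B 3·10=30, Q→A 5·5=25, R→B 3·10=30, S→A 8·3=24.
Loads: A carries 8/26, B carries 20/20. Service 109; fixed 293; total 402.
Next best feasible plan costs 472.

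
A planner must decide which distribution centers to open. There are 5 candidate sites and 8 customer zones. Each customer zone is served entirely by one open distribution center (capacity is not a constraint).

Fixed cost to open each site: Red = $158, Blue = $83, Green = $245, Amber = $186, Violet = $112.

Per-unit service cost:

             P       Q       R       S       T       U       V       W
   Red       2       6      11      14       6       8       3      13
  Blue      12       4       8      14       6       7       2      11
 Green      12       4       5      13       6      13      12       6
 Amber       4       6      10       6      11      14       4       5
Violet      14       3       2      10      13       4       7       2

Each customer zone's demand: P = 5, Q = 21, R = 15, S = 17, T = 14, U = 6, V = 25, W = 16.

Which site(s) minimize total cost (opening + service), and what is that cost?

For any fixed open set, each customer zone goes to its cheapest open site; total = fixed + service.
{Blue, Violet}: P→Blue 12·5=60, Q→Violet 3·21=63, R→Violet 2·15=30, S→Violet 10·17=170, T→Blue 6·14=84, U→Violet 4·6=24, V→Blue 2·25=50, W→Violet 2·16=32. Service 513; fixed 195; total 708.
{Red, Violet}: service 488 + fixed 270 = 758
{Blue, Amber, Violet}: P→Amber 4·5=20, Q→Violet 3·21=63, R→Violet 2·15=30, S→Amber 6·17=102, T→Blue 6·14=84, U→Violet 4·6=24, V→Blue 2·25=50, W→Violet 2·16=32. Service 405; fixed 381; total 786.
{Red, Blue, Green, Amber, Violet}: service 395 + fixed 784 = 1179
No other subset beats 708.

Open Blue and Violet; minimum total cost 708.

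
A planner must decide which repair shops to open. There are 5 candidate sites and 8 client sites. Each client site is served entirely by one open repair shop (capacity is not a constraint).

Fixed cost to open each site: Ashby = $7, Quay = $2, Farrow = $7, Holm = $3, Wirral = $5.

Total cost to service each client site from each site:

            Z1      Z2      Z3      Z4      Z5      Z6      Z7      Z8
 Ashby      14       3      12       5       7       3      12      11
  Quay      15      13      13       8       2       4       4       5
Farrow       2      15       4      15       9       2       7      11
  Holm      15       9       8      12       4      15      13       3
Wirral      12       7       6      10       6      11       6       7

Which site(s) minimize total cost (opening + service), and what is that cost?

Open Ashby, Quay and Farrow; minimum total cost 43.

For any fixed open set, each client site goes to its cheapest open site; total = fixed + service.
{Ashby, Quay, Farrow}: Z1→Farrow 2, Z2→Ashby 3, Z3→Farrow 4, Z4→Ashby 5, Z5→Quay 2, Z6→Farrow 2, Z7→Quay 4, Z8→Quay 5. Service 27; fixed 16; total 43.
{Ashby, Quay, Farrow, Holm}: service 25 + fixed 19 = 44
{Quay, Farrow, Holm}: Z1→Farrow 2, Z2→Holm 9, Z3→Farrow 4, Z4→Quay 8, Z5→Quay 2, Z6→Farrow 2, Z7→Quay 4, Z8→Holm 3. Service 34; fixed 12; total 46.
{Ashby, Quay, Farrow, Holm, Wirral}: service 25 + fixed 24 = 49
No other subset beats 43.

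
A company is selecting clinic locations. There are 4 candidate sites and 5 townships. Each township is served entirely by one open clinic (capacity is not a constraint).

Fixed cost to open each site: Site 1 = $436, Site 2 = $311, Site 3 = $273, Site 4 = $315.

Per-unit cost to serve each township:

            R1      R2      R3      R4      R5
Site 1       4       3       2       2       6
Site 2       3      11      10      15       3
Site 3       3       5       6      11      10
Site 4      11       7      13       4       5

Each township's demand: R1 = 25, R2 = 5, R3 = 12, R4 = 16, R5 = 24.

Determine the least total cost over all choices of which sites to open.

For any fixed open set, each township goes to its cheapest open site; total = fixed + service.
{Site 1}: R1→Site 1 4·25=100, R2→Site 1 3·5=15, R3→Site 1 2·12=24, R4→Site 1 2·16=32, R5→Site 1 6·24=144. Service 315; fixed 436; total 751.
{Site 3}: service 588 + fixed 273 = 861
{Site 2}: service 562 + fixed 311 = 873
{Site 1, Site 2, Site 3, Site 4}: service 218 + fixed 1335 = 1553
(All 15 nonempty subsets were checked; Site 1 only is lowest.)

Minimum total cost: 751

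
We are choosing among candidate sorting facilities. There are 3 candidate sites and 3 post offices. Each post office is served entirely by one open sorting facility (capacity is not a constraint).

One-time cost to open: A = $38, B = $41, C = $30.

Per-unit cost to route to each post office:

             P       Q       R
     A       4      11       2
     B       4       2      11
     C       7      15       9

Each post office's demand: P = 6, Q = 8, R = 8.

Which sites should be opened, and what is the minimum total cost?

For any fixed open set, each post office goes to its cheapest open site; total = fixed + service.
{A, B}: P→A 4·6=24, Q→B 2·8=16, R→A 2·8=16. Service 56; fixed 79; total 135.
{A, B, C}: P→A 4·6=24, Q→B 2·8=16, R→A 2·8=16. Service 56; fixed 109; total 165.
{A}: service 128 + fixed 38 = 166
{C}: P→C 7·6=42, Q→C 15·8=120, R→C 9·8=72. Service 234; fixed 30; total 264.
No other subset beats 135.

Open A and B; minimum total cost 135.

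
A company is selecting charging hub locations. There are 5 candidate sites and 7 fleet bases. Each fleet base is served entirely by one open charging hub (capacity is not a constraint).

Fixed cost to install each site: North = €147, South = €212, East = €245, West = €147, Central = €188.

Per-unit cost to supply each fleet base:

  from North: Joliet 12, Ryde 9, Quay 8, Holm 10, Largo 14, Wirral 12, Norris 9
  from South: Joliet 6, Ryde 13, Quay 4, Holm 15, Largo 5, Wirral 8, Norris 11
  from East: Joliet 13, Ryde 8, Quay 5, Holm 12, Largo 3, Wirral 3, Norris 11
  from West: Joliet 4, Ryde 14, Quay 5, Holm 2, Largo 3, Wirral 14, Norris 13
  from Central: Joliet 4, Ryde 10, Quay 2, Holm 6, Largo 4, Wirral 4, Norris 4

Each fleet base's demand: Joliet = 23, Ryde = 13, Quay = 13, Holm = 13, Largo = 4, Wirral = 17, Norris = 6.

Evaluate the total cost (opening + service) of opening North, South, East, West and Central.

Total cost: 1274

Each fleet base is assigned to its cheapest site among the open ones.
{North, South, East, West, Central}: Joliet→West 4·23=92, Ryde→East 8·13=104, Quay→Central 2·13=26, Holm→West 2·13=26, Largo→East 3·4=12, Wirral→East 3·17=51, Norris→Central 4·6=24. Service 335; fixed 939; total 1274.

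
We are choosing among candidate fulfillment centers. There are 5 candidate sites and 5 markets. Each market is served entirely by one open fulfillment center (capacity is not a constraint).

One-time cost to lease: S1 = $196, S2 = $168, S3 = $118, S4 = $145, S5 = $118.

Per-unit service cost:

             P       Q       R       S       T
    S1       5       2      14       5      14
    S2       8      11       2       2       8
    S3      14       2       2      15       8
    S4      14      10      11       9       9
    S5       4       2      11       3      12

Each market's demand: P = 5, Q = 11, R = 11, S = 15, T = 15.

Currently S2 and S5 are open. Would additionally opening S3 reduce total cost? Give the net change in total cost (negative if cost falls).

No — net change +118 (cost rises by 118).

Current service cost with {S2, S5}: 214.
Adding S3: each market re-picks its cheapest; new service cost 214, saving 0.
Extra fixed cost: 118. Net change = 118 − 0 = 118.
(Totals: 500 → 618.)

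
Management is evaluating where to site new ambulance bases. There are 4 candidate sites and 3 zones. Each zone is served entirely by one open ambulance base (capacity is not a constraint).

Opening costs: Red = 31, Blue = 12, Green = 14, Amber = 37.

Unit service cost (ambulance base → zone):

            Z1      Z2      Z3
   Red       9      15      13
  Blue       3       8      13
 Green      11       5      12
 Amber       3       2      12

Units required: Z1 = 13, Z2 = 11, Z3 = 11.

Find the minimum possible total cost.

For any fixed open set, each zone goes to its cheapest open site; total = fixed + service.
{Amber}: Z1→Amber 3·13=39, Z2→Amber 2·11=22, Z3→Amber 12·11=132. Service 193; fixed 37; total 230.
{Blue, Amber}: service 193 + fixed 49 = 242
{Green, Amber}: Z1→Amber 3·13=39, Z2→Amber 2·11=22, Z3→Green 12·11=132. Service 193; fixed 51; total 244.
{Red, Blue, Green, Amber}: service 193 + fixed 94 = 287
(All 15 nonempty subsets were checked; Amber only is lowest.)

Minimum total cost: 230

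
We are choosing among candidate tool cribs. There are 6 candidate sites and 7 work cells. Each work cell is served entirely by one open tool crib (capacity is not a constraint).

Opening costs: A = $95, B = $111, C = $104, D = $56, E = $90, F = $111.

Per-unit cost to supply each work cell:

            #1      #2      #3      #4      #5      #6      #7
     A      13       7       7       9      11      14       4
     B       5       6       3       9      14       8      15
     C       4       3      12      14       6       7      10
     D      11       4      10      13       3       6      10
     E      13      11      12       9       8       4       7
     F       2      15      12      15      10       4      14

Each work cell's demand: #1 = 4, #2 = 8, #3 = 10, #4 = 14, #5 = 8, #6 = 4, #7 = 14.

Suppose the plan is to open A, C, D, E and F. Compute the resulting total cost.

Each work cell is assigned to its cheapest site among the open ones.
{A, C, D, E, F}: #1→F 2·4=8, #2→C 3·8=24, #3→A 7·10=70, #4→A 9·14=126, #5→D 3·8=24, #6→E 4·4=16, #7→A 4·14=56. Service 324; fixed 456; total 780.

Total cost: 780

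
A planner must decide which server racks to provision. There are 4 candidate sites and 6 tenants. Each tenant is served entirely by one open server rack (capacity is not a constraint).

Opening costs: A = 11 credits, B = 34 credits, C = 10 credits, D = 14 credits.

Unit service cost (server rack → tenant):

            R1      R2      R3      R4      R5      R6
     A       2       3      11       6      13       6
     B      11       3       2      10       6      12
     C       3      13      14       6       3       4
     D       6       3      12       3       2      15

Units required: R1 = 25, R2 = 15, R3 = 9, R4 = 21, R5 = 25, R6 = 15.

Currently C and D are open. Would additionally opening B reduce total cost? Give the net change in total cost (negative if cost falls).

Yes — net change −56 (cost falls by 56).

Current service cost with {C, D}: 401.
Adding B: each tenant re-picks its cheapest; new service cost 311, saving 90.
Extra fixed cost: 34. Net change = 34 − 90 = -56.
(Totals: 425 → 369.)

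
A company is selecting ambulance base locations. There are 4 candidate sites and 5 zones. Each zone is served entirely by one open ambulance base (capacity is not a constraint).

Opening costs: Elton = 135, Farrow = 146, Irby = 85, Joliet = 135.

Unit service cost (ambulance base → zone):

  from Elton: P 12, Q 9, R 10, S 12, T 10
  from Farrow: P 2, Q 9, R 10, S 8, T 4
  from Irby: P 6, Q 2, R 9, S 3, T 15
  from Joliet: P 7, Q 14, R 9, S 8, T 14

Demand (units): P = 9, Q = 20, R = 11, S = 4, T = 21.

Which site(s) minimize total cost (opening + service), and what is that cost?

For any fixed open set, each zone goes to its cheapest open site; total = fixed + service.
{Farrow, Irby}: P→Farrow 2·9=18, Q→Irby 2·20=40, R→Irby 9·11=99, S→Irby 3·4=12, T→Farrow 4·21=84. Service 253; fixed 231; total 484.
{Farrow}: service 424 + fixed 146 = 570
{Irby}: service 520 + fixed 85 = 605
{Elton, Farrow, Irby, Joliet}: service 253 + fixed 501 = 754
No other subset beats 484.

Open Farrow and Irby; minimum total cost 484.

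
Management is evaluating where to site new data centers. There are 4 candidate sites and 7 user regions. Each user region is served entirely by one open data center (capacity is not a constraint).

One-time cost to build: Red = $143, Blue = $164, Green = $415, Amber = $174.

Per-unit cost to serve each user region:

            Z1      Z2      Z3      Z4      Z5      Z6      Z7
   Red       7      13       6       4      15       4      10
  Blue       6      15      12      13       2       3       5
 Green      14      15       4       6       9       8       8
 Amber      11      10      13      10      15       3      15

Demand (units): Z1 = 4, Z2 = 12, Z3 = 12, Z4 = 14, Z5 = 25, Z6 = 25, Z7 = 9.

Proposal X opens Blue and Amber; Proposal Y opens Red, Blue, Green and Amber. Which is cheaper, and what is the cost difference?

Proposal X is cheaper by 378.

Proposal X: {Blue, Amber}: Z1→Blue 6·4=24, Z2→Amber 10·12=120, Z3→Blue 12·12=144, Z4→Amber 10·14=140, Z5→Blue 2·25=50, Z6→Blue 3·25=75, Z7→Blue 5·9=45. Service 598; fixed 338; total 936.
Proposal Y: {Red, Blue, Green, Amber}: Z1→Blue 6·4=24, Z2→Amber 10·12=120, Z3→Green 4·12=48, Z4→Red 4·14=56, Z5→Blue 2·25=50, Z6→Blue 3·25=75, Z7→Blue 5·9=45. Service 418; fixed 896; total 1314.
Difference: |936 − 1314| = 378.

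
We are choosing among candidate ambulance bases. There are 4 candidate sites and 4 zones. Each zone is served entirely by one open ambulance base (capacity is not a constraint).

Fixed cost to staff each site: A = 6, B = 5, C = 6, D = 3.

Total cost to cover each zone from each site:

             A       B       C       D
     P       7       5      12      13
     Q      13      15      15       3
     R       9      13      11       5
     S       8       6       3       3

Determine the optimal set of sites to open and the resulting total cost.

For any fixed open set, each zone goes to its cheapest open site; total = fixed + service.
{B, D}: P→B 5, Q→D 3, R→D 5, S→D 3. Service 16; fixed 8; total 24.
{A, D}: P→A 7, Q→D 3, R→D 5, S→D 3. Service 18; fixed 9; total 27.
{D}: service 24 + fixed 3 = 27
{A, B, C, D}: P→B 5, Q→D 3, R→D 5, S→C 3. Service 16; fixed 20; total 36.
(All 15 nonempty subsets were checked; B and D is lowest.)

Open B and D; minimum total cost 24.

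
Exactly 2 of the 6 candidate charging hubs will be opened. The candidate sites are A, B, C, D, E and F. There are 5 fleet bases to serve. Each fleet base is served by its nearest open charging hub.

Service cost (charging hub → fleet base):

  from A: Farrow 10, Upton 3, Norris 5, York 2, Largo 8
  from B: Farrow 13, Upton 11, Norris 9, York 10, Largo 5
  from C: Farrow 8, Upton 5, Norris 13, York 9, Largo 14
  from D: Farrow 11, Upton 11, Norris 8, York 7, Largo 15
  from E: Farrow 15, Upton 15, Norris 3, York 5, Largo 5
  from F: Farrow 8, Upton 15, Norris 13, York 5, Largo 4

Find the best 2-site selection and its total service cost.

With exactly 2 open, each fleet base uses its cheapest among the chosen.
{A, F}: Farrow→F 8, Upton→A 3, Norris→A 5, York→A 2, Largo→F 4. Service cost 22.
{A, E}: service cost 23
{A, B}: service cost 25
Among all 15 size-2 choices, {A, F} is lowest.

Choose A and F; total service cost 22.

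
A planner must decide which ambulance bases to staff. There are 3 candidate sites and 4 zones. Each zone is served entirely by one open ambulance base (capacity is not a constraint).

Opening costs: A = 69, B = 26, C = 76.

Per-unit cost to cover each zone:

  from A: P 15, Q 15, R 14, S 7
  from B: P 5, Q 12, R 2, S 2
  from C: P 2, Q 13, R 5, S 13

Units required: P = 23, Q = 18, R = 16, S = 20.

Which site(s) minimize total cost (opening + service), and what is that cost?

For any fixed open set, each zone goes to its cheapest open site; total = fixed + service.
{B}: P→B 5·23=115, Q→B 12·18=216, R→B 2·16=32, S→B 2·20=40. Service 403; fixed 26; total 429.
{B, C}: P→C 2·23=46, Q→B 12·18=216, R→B 2·16=32, S→B 2·20=40. Service 334; fixed 102; total 436.
{A, B}: P→B 5·23=115, Q→B 12·18=216, R→B 2·16=32, S→B 2·20=40. Service 403; fixed 95; total 498.
{A, B, C}: P→C 2·23=46, Q→B 12·18=216, R→B 2·16=32, S→B 2·20=40. Service 334; fixed 171; total 505.
No other subset beats 429.

Open B only; minimum total cost 429.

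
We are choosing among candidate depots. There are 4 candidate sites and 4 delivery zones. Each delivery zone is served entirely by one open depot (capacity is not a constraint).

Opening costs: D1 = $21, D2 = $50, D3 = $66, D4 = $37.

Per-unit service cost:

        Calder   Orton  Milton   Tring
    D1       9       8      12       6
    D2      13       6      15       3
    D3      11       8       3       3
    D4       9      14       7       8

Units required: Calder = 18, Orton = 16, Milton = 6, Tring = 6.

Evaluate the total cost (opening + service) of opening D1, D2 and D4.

Each delivery zone is assigned to its cheapest site among the open ones.
{D1, D2, D4}: Calder→D1 9·18=162, Orton→D2 6·16=96, Milton→D4 7·6=42, Tring→D2 3·6=18. Service 318; fixed 108; total 426.

Total cost: 426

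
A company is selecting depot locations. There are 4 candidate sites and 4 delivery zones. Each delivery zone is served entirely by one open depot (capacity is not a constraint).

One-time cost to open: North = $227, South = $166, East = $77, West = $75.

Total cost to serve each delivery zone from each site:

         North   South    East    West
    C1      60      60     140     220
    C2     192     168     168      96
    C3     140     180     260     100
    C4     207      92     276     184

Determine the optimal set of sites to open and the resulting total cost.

Open South and West; minimum total cost 589.

For any fixed open set, each delivery zone goes to its cheapest open site; total = fixed + service.
{South, West}: C1→South 60, C2→West 96, C3→West 100, C4→South 92. Service 348; fixed 241; total 589.
{South}: C1→South 60, C2→South 168, C3→South 180, C4→South 92. Service 500; fixed 166; total 666.
{South, East, West}: C1→South 60, C2→West 96, C3→West 100, C4→South 92. Service 348; fixed 318; total 666.
{North, South, East, West}: C1→North 60, C2→West 96, C3→West 100, C4→South 92. Service 348; fixed 545; total 893.
(All 15 nonempty subsets were checked; South and West is lowest.)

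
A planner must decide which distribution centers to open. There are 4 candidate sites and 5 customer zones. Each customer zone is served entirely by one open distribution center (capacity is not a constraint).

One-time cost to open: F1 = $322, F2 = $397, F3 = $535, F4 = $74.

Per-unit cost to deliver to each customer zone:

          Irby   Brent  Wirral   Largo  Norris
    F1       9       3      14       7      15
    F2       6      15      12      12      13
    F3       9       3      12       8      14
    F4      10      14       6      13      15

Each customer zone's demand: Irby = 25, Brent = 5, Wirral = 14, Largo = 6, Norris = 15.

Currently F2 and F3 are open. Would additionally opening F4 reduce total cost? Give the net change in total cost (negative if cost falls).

Current service cost with {F2, F3}: 576.
Adding F4: each customer zone re-picks its cheapest; new service cost 492, saving 84.
Extra fixed cost: 74. Net change = 74 − 84 = -10.
(Totals: 1508 → 1498.)

Yes — net change −10 (cost falls by 10).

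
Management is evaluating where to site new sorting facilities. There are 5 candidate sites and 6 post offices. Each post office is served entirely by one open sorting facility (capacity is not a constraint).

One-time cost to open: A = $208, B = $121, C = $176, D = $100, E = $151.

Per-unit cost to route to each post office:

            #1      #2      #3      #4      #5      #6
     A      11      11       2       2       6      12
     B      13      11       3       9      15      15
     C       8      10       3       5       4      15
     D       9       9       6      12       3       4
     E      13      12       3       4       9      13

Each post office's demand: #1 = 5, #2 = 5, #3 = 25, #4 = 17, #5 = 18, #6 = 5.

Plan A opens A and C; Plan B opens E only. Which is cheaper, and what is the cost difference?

Plan A: {A, C}: #1→C 8·5=40, #2→C 10·5=50, #3→A 2·25=50, #4→A 2·17=34, #5→C 4·18=72, #6→A 12·5=60. Service 306; fixed 384; total 690.
Plan B: {E}: #1→E 13·5=65, #2→E 12·5=60, #3→E 3·25=75, #4→E 4·17=68, #5→E 9·18=162, #6→E 13·5=65. Service 495; fixed 151; total 646.
Difference: |690 − 646| = 44.

Plan B is cheaper by 44.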